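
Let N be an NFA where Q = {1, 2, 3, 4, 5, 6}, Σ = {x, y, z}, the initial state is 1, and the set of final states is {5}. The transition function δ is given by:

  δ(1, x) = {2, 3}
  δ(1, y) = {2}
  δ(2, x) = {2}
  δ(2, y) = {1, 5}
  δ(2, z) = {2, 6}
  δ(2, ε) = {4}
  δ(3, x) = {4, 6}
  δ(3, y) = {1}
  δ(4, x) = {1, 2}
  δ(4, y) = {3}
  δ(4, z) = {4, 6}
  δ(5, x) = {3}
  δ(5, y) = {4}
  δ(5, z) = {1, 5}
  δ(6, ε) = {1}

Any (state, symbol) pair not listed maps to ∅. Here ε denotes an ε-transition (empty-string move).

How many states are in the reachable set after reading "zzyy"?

Start in {1}.
Read 'z': {1} → ∅.
The set is empty and remains empty for the remaining 3 symbols.
That set has 0 states.

0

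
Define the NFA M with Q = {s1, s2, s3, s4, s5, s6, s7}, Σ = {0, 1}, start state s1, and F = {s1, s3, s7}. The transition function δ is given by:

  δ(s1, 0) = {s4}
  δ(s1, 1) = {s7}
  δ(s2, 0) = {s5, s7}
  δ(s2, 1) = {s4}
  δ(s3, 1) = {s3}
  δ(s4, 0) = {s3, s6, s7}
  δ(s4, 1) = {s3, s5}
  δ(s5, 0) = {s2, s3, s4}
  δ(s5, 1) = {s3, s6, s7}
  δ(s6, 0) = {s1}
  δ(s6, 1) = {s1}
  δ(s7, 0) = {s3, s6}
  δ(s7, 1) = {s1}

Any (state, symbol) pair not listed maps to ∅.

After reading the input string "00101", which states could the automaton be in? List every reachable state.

Start in {s1}.
Read '0': {s1} → {s4}.
Read '0': {s4} → {s3, s6, s7}.
Read '1': {s3, s6, s7} → {s1, s3}.
Read '0': {s1, s3} → {s4}.
Read '1': {s4} → {s3, s5}.

{s3, s5}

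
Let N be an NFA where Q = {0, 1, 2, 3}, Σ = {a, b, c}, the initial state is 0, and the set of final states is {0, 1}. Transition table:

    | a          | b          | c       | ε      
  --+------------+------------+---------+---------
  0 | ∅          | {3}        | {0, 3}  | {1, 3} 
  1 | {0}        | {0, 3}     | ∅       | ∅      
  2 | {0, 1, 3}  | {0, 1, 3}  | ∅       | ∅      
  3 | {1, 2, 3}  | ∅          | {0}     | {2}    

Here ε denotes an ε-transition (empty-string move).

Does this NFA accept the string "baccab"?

Start: ε-closure({0}) = {0, 1, 2, 3}.
Read 'b': 0→{3}, 1→{0, 3}, 2→{0, 1, 3}, 3→∅; union {0, 1, 3}; ε-closure = {0, 1, 2, 3}.
Read 'a': 0→∅, 1→{0}, 2→{0, 1, 3}, 3→{1, 2, 3}; now {0, 1, 2, 3}.
Read 'c': 0→{0, 3}, 1→∅, 2→∅, 3→{0}; union {0, 3}; ε-closure = {0, 1, 2, 3}.
Read 'c': 0→{0, 3}, 1→∅, 2→∅, 3→{0}; union {0, 3}; ε-closure = {0, 1, 2, 3}.
Read 'a': 0→∅, 1→{0}, 2→{0, 1, 3}, 3→{1, 2, 3}; now {0, 1, 2, 3}.
Read 'b': 0→{3}, 1→{0, 3}, 2→{0, 1, 3}, 3→∅; union {0, 1, 3}; ε-closure = {0, 1, 2, 3}.
The final set {0, 1, 2, 3} contains the accepting states 0, 1.

Yes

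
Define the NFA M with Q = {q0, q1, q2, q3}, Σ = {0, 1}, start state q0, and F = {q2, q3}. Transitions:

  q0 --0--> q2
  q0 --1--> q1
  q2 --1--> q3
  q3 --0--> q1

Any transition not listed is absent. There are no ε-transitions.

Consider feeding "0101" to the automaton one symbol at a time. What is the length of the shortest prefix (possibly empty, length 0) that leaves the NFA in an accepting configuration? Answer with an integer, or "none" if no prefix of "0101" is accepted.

Start in {q0}.
Read '0': q0→{q2}; now {q2}.
None of the earlier sets intersect F, but {q2} does.

1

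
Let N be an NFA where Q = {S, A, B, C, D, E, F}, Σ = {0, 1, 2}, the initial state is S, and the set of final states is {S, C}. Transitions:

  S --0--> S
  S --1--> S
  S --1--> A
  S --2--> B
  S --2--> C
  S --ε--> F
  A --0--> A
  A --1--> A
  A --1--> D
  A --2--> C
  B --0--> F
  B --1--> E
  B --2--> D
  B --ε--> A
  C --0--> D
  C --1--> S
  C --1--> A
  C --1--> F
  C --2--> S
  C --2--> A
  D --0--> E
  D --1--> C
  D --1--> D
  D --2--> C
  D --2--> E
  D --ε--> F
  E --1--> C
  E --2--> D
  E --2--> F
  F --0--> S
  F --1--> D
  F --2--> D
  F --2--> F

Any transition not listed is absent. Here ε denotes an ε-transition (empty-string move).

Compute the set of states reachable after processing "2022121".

{S, A, C, D, E, F}

Start: ε-closure({S}) = {S, F}.
Read '2': {S, F} → {A, B, C, D, F}.
Read '0': {A, B, C, D, F} → {S, A, D, E, F}.
Read '2': {S, A, D, E, F} → {A, B, C, D, E, F}.
Read '2': {A, B, C, D, E, F} → {S, A, C, D, E, F}.
Read '1': {S, A, C, D, E, F} → {S, A, C, D, F}.
Read '2': {S, A, C, D, F} → {S, A, B, C, D, E, F}.
Read '1': {S, A, B, C, D, E, F} → {S, A, C, D, E, F}.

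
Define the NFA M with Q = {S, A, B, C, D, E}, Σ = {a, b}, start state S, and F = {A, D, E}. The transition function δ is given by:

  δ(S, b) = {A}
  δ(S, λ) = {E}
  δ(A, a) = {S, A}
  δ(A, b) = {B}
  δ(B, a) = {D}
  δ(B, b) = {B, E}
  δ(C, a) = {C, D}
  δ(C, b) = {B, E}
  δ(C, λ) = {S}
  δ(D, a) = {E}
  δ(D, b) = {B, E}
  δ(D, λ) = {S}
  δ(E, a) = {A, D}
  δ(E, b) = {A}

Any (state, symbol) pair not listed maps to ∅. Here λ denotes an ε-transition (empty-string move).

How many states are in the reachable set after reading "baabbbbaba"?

Start: ε-closure({S}) = {S, E}.
Read 'b': {S, E} → {A}.
Read 'a': {A} → {S, A, E}.
Read 'a': {S, A, E} → {S, A, D, E}.
Read 'b': {S, A, D, E} → {A, B, E}.
Read 'b': {A, B, E} → {A, B, E}.
Read 'b': {A, B, E} → {A, B, E}.
Read 'b': {A, B, E} → {A, B, E}.
Read 'a': {A, B, E} → {S, A, D, E}.
Read 'b': {S, A, D, E} → {A, B, E}.
Read 'a': {A, B, E} → {S, A, D, E}.
That set has 4 states.

4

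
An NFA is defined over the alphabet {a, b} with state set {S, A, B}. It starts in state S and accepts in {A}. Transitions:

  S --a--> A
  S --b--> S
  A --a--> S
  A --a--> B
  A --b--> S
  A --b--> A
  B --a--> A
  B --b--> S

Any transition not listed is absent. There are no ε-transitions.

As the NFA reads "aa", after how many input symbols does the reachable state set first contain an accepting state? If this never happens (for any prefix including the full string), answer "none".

1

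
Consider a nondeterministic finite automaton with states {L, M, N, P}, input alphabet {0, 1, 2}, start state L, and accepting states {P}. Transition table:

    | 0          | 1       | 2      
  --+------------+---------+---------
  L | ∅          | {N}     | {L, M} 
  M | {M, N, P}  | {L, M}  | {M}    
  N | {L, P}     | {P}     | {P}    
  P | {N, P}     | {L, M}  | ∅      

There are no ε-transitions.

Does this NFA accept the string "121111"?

Yes

Start in {L}.
Read '1': {L} → {N}.
Read '2': {N} → {P}.
Read '1': {P} → {L, M}.
Read '1': {L, M} → {L, M, N}.
Read '1': {L, M, N} → {L, M, N, P}.
Read '1': {L, M, N, P} → {L, M, N, P}.
The final set {L, M, N, P} contains the accepting state P.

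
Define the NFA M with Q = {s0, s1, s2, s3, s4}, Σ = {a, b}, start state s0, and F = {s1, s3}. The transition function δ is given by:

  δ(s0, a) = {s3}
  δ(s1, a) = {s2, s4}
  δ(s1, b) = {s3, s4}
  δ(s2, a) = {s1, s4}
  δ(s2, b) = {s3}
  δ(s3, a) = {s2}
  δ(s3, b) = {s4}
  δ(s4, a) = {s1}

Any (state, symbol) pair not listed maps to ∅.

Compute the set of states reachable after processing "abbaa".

∅

Start in {s0}.
Read 'a': s0→{s3}; now {s3}.
Read 'b': s3→{s4}; now {s4}.
Read 'b': s4→∅; now ∅.
The set is empty and remains empty for the remaining 2 symbols.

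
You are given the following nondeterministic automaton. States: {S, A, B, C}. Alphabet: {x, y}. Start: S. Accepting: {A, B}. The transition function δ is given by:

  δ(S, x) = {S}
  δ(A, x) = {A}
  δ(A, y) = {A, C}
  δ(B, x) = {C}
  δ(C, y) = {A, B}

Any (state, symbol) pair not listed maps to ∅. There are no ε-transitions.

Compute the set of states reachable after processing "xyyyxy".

∅

Start in {S}.
Read 'x': S→{S}; now {S}.
Read 'y': S→∅; now ∅.
The set is empty and remains empty for the remaining 4 symbols.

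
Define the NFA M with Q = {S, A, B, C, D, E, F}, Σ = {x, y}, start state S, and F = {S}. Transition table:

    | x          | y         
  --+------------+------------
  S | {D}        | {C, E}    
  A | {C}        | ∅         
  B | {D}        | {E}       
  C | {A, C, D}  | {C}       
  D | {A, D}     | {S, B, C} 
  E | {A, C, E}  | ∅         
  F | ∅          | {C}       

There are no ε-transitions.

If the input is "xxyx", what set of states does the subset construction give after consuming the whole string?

{A, C, D}

Start in {S}.
Read 'x': S→{D}; now {D}.
Read 'x': D→{A, D}; now {A, D}.
Read 'y': A→∅, D→{S, B, C}; now {S, B, C}.
Read 'x': S→{D}, B→{D}, C→{A, C, D}; now {A, C, D}.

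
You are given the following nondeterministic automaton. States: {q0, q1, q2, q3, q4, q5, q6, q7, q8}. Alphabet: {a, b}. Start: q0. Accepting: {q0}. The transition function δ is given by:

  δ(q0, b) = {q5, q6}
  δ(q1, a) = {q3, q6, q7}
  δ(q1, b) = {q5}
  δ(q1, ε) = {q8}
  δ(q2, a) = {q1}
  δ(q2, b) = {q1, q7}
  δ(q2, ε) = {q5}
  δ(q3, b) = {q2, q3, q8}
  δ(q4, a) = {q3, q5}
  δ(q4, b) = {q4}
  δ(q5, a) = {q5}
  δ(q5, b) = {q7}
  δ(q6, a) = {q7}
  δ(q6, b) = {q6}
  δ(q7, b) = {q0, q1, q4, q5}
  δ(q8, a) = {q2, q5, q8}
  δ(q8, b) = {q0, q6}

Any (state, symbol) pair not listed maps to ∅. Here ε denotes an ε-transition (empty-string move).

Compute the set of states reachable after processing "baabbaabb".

{q0, q1, q4, q5, q6, q7, q8}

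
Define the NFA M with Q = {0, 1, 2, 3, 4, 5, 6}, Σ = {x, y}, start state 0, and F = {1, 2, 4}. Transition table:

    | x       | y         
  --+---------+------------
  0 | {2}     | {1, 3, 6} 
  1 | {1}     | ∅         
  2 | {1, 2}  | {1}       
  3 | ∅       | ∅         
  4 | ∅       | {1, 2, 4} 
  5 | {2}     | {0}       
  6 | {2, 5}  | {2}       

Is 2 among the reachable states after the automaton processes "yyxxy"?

Start in {0}.
Read 'y': 0→{1, 3, 6}; now {1, 3, 6}.
Read 'y': 1→∅, 3→∅, 6→{2}; now {2}.
Read 'x': 2→{1, 2}; now {1, 2}.
Read 'x': 1→{1}, 2→{1, 2}; now {1, 2}.
Read 'y': 1→∅, 2→{1}; now {1}.
State 2 is not in {1}.

No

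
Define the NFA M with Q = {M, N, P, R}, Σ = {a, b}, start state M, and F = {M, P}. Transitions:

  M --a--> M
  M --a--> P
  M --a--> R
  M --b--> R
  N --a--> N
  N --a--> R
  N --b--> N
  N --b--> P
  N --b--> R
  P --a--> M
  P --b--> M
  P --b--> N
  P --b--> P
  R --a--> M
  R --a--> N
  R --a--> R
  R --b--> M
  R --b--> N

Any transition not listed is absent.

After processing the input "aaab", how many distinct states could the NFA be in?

4

Start in {M}.
Read 'a': M→{M, P, R}; now {M, P, R}.
Read 'a': M→{M, P, R}, P→{M}, R→{M, N, R}; now {M, N, P, R}.
Read 'a': M→{M, P, R}, N→{N, R}, P→{M}, R→{M, N, R}; now {M, N, P, R}.
Read 'b': M→{R}, N→{N, P, R}, P→{M, N, P}, R→{M, N}; now {M, N, P, R}.
That set has 4 states.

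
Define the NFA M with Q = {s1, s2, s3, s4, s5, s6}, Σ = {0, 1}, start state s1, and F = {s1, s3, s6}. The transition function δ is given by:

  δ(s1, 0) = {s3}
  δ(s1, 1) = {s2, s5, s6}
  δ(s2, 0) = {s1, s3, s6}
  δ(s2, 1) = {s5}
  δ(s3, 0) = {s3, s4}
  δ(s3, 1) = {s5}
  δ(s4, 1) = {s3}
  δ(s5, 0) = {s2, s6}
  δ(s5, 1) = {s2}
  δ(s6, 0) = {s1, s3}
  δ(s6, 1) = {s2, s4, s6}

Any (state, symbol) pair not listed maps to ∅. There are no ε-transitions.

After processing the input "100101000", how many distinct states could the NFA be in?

Start in {s1}.
Read '1': {s1} → {s2, s5, s6}.
Read '0': {s2, s5, s6} → {s1, s2, s3, s6}.
Read '0': {s1, s2, s3, s6} → {s1, s3, s4, s6}.
Read '1': {s1, s3, s4, s6} → {s2, s3, s4, s5, s6}.
Read '0': {s2, s3, s4, s5, s6} → {s1, s2, s3, s4, s6}.
Read '1': {s1, s2, s3, s4, s6} → {s2, s3, s4, s5, s6}.
Read '0': {s2, s3, s4, s5, s6} → {s1, s2, s3, s4, s6}.
Read '0': {s1, s2, s3, s4, s6} → {s1, s3, s4, s6}.
Read '0': {s1, s3, s4, s6} → {s1, s3, s4}.
That set has 3 states.

3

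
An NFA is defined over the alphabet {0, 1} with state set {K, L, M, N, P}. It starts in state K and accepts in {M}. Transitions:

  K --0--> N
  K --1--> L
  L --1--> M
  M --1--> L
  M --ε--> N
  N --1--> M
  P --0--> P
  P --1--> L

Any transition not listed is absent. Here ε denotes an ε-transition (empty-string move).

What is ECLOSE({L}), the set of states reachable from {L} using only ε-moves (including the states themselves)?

Begin with {L}.
No ε-moves leave this set, so the closure equals the set itself.

{L}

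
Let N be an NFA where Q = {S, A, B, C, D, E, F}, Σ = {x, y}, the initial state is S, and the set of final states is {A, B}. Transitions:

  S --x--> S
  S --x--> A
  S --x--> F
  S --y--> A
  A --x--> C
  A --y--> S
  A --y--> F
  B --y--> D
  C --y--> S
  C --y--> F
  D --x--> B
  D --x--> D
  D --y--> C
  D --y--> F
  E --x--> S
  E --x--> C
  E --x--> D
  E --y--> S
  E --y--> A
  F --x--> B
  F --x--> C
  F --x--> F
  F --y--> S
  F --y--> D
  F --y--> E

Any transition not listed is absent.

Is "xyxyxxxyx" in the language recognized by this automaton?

Start in {S}.
Read 'x': S→{S, A, F}; now {S, A, F}.
Read 'y': S→{A}, A→{S, F}, F→{S, D, E}; now {S, A, D, E, F}.
Read 'x': S→{S, A, F}, A→{C}, D→{B, D}, E→{S, C, D}, F→{B, C, F}; now {S, A, B, C, D, F}.
Read 'y': S→{A}, A→{S, F}, B→{D}, C→{S, F}, D→{C, F}, F→{S, D, E}; now {S, A, C, D, E, F}.
Read 'x': S→{S, A, F}, A→{C}, C→∅, D→{B, D}, E→{S, C, D}, F→{B, C, F}; now {S, A, B, C, D, F}.
Read 'x': S→{S, A, F}, A→{C}, B→∅, C→∅, D→{B, D}, F→{B, C, F}; now {S, A, B, C, D, F}.
Read 'x': S→{S, A, F}, A→{C}, B→∅, C→∅, D→{B, D}, F→{B, C, F}; now {S, A, B, C, D, F}.
Read 'y': S→{A}, A→{S, F}, B→{D}, C→{S, F}, D→{C, F}, F→{S, D, E}; now {S, A, C, D, E, F}.
Read 'x': S→{S, A, F}, A→{C}, C→∅, D→{B, D}, E→{S, C, D}, F→{B, C, F}; now {S, A, B, C, D, F}.
The final set {S, A, B, C, D, F} contains the accepting states A, B.

Yes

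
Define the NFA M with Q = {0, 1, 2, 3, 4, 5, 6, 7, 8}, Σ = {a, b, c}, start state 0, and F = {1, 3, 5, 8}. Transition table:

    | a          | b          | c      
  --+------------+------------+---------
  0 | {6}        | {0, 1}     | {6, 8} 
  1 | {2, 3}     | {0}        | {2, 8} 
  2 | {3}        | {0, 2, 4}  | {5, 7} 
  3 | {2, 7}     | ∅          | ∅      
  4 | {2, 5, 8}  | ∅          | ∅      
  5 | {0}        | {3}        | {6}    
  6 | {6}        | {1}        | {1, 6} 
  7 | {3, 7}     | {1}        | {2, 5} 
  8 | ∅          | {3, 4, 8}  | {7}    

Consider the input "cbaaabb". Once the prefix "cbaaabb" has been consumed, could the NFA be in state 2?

Yes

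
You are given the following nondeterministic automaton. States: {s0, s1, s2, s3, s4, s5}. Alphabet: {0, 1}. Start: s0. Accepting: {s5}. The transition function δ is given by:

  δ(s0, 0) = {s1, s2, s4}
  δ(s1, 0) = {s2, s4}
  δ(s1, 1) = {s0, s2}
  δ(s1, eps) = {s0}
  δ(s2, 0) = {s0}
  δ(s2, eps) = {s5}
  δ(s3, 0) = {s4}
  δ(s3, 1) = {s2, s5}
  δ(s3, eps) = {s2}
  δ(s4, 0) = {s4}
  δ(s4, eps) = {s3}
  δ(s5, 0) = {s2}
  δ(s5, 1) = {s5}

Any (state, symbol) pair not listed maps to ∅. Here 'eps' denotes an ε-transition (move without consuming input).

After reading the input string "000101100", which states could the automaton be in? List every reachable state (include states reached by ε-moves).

Start in {s0}.
Read '0': s0→{s1, s2, s4}; union {s1, s2, s4}; ε-closure = {s0, s1, s2, s3, s4, s5}.
Read '0': s0→{s1, s2, s4}, s1→{s2, s4}, s2→{s0}, s3→{s4}, s4→{s4}, s5→{s2}; union {s0, s1, s2, s4}; ε-closure = {s0, s1, s2, s3, s4, s5}.
Read '0': s0→{s1, s2, s4}, s1→{s2, s4}, s2→{s0}, s3→{s4}, s4→{s4}, s5→{s2}; union {s0, s1, s2, s4}; ε-closure = {s0, s1, s2, s3, s4, s5}.
Read '1': s0→∅, s1→{s0, s2}, s2→∅, s3→{s2, s5}, s4→∅, s5→{s5}; now {s0, s2, s5}.
Read '0': s0→{s1, s2, s4}, s2→{s0}, s5→{s2}; union {s0, s1, s2, s4}; ε-closure = {s0, s1, s2, s3, s4, s5}.
Read '1': s0→∅, s1→{s0, s2}, s2→∅, s3→{s2, s5}, s4→∅, s5→{s5}; now {s0, s2, s5}.
Read '1': s0→∅, s2→∅, s5→{s5}; now {s5}.
Read '0': s5→{s2}; union {s2}; ε-closure = {s2, s5}.
Read '0': s2→{s0}, s5→{s2}; union {s0, s2}; ε-closure = {s0, s2, s5}.

{s0, s2, s5}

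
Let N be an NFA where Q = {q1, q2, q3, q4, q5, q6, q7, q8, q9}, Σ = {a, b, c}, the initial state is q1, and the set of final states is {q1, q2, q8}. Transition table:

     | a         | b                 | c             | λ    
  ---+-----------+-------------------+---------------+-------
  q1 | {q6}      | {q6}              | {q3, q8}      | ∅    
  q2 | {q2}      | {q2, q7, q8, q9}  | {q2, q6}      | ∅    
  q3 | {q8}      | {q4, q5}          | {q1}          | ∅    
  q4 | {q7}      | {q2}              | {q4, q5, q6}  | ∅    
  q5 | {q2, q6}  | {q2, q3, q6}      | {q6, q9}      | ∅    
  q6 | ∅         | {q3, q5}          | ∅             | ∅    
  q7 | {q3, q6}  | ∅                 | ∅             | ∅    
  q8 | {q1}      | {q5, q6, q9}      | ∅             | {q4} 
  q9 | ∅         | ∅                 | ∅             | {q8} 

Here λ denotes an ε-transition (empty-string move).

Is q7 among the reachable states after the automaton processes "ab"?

No

Start in {q1}.
Read 'a': q1→{q6}; now {q6}.
Read 'b': q6→{q3, q5}; now {q3, q5}.
State q7 is not in {q3, q5}.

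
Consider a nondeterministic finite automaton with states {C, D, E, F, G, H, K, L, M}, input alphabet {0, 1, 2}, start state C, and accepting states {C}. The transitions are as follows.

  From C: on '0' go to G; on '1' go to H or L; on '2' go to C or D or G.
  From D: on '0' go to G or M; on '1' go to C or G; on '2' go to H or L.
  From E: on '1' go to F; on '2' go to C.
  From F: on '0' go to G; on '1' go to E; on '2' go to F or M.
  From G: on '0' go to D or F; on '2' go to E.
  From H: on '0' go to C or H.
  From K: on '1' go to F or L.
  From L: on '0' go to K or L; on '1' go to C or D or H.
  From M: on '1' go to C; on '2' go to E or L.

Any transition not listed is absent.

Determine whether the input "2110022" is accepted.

Start in {C}.
Read '2': {C} → {C, D, G}.
Read '1': {C, D, G} → {C, G, H, L}.
Read '1': {C, G, H, L} → {C, D, H, L}.
Read '0': {C, D, H, L} → {C, G, H, K, L, M}.
Read '0': {C, G, H, K, L, M} → {C, D, F, G, H, K, L}.
Read '2': {C, D, F, G, H, K, L} → {C, D, E, F, G, H, L, M}.
Read '2': {C, D, E, F, G, H, L, M} → {C, D, E, F, G, H, L, M}.
The final set {C, D, E, F, G, H, L, M} contains the accepting state C.

Yes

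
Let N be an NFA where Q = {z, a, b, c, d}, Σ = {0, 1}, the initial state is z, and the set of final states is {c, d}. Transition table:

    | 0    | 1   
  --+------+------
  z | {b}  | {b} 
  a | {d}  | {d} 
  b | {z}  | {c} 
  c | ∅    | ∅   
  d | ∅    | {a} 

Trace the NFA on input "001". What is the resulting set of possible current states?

{b}

Start in {z}.
Read '0': z→{b}; now {b}.
Read '0': b→{z}; now {z}.
Read '1': z→{b}; now {b}.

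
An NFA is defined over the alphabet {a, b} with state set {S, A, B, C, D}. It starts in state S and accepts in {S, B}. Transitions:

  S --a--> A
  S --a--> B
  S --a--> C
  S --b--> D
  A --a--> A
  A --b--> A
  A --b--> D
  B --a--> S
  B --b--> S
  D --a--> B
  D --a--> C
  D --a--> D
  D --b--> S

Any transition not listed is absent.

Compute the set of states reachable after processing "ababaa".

Start in {S}.
Read 'a': {S} → {A, B, C}.
Read 'b': {A, B, C} → {S, A, D}.
Read 'a': {S, A, D} → {A, B, C, D}.
Read 'b': {A, B, C, D} → {S, A, D}.
Read 'a': {S, A, D} → {A, B, C, D}.
Read 'a': {A, B, C, D} → {S, A, B, C, D}.

{S, A, B, C, D}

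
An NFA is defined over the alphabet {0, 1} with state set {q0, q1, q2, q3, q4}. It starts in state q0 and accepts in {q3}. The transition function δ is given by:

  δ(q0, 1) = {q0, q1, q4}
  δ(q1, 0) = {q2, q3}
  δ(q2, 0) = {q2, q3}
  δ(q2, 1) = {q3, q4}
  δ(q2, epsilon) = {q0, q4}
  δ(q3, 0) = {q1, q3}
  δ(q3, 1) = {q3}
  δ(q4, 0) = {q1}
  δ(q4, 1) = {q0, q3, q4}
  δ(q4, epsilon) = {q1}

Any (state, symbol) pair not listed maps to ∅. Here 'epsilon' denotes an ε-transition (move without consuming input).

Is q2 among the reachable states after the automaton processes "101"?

No

Start in {q0}.
Read '1': q0→{q0, q1, q4}; now {q0, q1, q4}.
Read '0': q0→∅, q1→{q2, q3}, q4→{q1}; union {q1, q2, q3}; ε-closure = {q0, q1, q2, q3, q4}.
Read '1': q0→{q0, q1, q4}, q1→∅, q2→{q3, q4}, q3→{q3}, q4→{q0, q3, q4}; now {q0, q1, q3, q4}.
State q2 is not in {q0, q1, q3, q4}.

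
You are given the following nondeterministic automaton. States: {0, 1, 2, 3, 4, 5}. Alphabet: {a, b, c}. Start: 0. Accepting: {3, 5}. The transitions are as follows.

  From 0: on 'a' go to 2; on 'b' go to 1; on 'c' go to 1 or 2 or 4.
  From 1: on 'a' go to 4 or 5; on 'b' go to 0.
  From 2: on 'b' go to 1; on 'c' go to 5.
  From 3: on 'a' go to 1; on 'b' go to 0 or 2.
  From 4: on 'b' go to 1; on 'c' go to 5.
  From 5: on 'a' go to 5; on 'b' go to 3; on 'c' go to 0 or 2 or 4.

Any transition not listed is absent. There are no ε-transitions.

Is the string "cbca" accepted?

Start in {0}.
Read 'c': {0} → {1, 2, 4}.
Read 'b': {1, 2, 4} → {0, 1}.
Read 'c': {0, 1} → {1, 2, 4}.
Read 'a': {1, 2, 4} → {4, 5}.
The final set {4, 5} contains the accepting state 5.

Yes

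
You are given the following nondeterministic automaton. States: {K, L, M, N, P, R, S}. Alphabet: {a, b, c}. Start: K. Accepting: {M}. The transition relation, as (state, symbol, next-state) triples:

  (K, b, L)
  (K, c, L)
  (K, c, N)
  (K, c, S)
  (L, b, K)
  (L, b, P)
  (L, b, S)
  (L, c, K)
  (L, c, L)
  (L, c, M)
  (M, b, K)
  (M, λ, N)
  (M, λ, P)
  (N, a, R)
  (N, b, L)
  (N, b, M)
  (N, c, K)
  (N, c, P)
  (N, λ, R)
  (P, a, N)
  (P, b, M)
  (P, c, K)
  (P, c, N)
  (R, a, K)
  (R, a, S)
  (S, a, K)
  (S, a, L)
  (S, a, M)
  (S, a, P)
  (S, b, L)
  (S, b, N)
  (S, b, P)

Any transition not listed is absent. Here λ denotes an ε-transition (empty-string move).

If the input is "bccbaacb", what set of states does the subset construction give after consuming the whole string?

{K, L, M, N, P, R, S}

Start in {K}.
Read 'b': K→{L}; now {L}.
Read 'c': L→{K, L, M}; union {K, L, M}; ε-closure = {K, L, M, N, P, R}.
Read 'c': K→{L, N, S}, L→{K, L, M}, M→∅, N→{K, P}, P→{K, N}, R→∅; union {K, L, M, N, P, S}; ε-closure = {K, L, M, N, P, R, S}.
Read 'b': K→{L}, L→{K, P, S}, M→{K}, N→{L, M}, P→{M}, R→∅, S→{L, N, P}; union {K, L, M, N, P, S}; ε-closure = {K, L, M, N, P, R, S}.
Read 'a': K→∅, L→∅, M→∅, N→{R}, P→{N}, R→{K, S}, S→{K, L, M, P}; now {K, L, M, N, P, R, S}.
Read 'a': K→∅, L→∅, M→∅, N→{R}, P→{N}, R→{K, S}, S→{K, L, M, P}; now {K, L, M, N, P, R, S}.
Read 'c': K→{L, N, S}, L→{K, L, M}, M→∅, N→{K, P}, P→{K, N}, R→∅, S→∅; union {K, L, M, N, P, S}; ε-closure = {K, L, M, N, P, R, S}.
Read 'b': K→{L}, L→{K, P, S}, M→{K}, N→{L, M}, P→{M}, R→∅, S→{L, N, P}; union {K, L, M, N, P, S}; ε-closure = {K, L, M, N, P, R, S}.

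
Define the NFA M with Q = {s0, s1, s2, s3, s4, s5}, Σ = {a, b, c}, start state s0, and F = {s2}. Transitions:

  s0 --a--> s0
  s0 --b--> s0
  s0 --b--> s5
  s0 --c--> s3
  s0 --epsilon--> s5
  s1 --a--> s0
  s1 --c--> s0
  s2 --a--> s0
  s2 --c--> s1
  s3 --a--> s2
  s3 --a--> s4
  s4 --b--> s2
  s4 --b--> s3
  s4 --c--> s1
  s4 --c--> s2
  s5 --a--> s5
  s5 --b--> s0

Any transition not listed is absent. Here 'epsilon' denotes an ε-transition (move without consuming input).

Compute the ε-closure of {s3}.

Begin with {s3}.
No ε-moves leave this set, so the closure equals the set itself.

{s3}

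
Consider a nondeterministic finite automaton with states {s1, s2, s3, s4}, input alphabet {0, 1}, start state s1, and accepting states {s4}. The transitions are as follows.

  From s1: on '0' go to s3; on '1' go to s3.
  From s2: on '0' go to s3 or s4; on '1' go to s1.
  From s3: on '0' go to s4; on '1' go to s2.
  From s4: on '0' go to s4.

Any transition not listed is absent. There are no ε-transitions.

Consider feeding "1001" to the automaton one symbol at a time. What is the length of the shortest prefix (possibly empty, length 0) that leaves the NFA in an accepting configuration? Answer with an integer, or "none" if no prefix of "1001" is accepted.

Start in {s1}.
Read '1': {s1} → {s3}.
Read '0': {s3} → {s4}.
None of the earlier sets intersect F, but {s4} does.

2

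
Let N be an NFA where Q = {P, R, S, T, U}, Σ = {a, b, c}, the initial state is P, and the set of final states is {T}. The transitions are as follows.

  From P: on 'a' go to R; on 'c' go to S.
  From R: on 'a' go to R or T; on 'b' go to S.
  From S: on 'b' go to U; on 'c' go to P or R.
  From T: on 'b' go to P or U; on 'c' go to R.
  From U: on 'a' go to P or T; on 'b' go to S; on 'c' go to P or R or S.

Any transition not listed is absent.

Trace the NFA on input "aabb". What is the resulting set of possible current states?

{S, U}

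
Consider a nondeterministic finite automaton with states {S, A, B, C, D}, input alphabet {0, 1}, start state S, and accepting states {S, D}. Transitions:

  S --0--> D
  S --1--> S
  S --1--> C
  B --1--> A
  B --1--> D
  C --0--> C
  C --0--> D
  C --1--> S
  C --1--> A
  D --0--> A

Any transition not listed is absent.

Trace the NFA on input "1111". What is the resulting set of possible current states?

{S, A, C}

Start in {S}.
Read '1': {S} → {S, C}.
Read '1': {S, C} → {S, A, C}.
Read '1': {S, A, C} → {S, A, C}.
Read '1': {S, A, C} → {S, A, C}.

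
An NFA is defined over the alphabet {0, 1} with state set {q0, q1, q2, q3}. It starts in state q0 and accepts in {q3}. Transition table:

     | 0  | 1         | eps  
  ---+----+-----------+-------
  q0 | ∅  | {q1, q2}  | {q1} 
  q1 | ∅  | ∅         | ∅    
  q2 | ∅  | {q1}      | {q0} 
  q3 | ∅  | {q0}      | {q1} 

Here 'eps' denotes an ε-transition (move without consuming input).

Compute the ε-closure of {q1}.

{q1}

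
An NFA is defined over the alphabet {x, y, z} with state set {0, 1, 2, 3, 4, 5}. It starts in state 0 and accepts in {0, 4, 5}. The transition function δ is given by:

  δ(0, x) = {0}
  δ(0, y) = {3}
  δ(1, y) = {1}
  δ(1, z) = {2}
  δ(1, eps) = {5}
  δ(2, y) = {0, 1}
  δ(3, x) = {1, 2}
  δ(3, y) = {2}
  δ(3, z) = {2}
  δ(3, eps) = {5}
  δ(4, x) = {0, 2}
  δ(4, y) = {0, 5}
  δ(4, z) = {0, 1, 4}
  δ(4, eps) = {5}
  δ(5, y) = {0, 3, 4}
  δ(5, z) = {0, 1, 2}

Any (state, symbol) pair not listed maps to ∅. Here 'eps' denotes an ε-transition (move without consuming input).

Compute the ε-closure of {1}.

{1, 5}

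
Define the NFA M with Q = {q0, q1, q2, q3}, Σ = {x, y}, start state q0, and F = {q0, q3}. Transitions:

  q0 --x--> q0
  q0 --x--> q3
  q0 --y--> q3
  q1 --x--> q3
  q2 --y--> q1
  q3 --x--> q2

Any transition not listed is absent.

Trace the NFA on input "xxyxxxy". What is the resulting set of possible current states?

Start in {q0}.
Read 'x': q0→{q0, q3}; now {q0, q3}.
Read 'x': q0→{q0, q3}, q3→{q2}; now {q0, q2, q3}.
Read 'y': q0→{q3}, q2→{q1}, q3→∅; now {q1, q3}.
Read 'x': q1→{q3}, q3→{q2}; now {q2, q3}.
Read 'x': q2→∅, q3→{q2}; now {q2}.
Read 'x': q2→∅; now ∅.
The set is empty and remains empty for the remaining 1 symbol.

∅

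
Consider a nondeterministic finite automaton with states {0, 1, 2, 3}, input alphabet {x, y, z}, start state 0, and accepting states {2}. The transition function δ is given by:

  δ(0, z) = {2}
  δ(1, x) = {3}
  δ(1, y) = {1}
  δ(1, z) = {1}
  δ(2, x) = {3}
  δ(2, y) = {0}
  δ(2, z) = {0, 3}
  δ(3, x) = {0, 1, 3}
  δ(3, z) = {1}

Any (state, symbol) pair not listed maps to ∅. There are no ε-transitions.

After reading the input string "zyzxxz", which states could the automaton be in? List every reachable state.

Start in {0}.
Read 'z': 0→{2}; now {2}.
Read 'y': 2→{0}; now {0}.
Read 'z': 0→{2}; now {2}.
Read 'x': 2→{3}; now {3}.
Read 'x': 3→{0, 1, 3}; now {0, 1, 3}.
Read 'z': 0→{2}, 1→{1}, 3→{1}; now {1, 2}.

{1, 2}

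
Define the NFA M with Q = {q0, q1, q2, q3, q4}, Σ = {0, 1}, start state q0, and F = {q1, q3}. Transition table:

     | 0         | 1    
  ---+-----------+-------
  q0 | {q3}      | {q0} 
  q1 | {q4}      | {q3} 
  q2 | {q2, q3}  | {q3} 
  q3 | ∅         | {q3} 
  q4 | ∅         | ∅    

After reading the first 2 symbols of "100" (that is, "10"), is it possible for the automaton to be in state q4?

Start in {q0}.
Read '1': {q0} → {q0}.
Read '0': {q0} → {q3}.
State q4 is not in {q3}.

No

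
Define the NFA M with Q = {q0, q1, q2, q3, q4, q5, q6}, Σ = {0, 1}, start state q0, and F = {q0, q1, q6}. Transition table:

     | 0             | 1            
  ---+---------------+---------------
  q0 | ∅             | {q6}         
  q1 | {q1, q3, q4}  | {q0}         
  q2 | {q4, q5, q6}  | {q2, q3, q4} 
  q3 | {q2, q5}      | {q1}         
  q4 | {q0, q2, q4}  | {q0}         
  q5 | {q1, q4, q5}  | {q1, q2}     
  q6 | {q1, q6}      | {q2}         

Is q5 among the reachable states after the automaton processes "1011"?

No

Start in {q0}.
Read '1': {q0} → {q6}.
Read '0': {q6} → {q1, q6}.
Read '1': {q1, q6} → {q0, q2}.
Read '1': {q0, q2} → {q2, q3, q4, q6}.
State q5 is not in {q2, q3, q4, q6}.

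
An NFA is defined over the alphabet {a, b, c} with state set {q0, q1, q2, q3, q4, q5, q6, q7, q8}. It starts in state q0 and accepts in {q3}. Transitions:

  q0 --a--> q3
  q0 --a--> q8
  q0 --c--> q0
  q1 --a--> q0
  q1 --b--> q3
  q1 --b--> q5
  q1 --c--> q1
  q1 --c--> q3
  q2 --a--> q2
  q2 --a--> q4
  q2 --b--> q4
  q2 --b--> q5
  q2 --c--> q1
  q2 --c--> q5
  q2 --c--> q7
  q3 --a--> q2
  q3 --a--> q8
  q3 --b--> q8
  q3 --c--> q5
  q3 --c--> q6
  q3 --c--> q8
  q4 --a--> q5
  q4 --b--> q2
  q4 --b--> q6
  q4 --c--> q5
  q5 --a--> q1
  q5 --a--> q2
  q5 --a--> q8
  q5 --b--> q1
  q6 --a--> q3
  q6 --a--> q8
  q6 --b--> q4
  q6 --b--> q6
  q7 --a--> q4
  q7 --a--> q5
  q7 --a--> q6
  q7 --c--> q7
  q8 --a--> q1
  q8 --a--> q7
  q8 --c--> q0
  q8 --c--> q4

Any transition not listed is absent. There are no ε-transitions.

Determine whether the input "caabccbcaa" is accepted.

Yes

Start in {q0}.
Read 'c': q0→{q0}; now {q0}.
Read 'a': q0→{q3, q8}; now {q3, q8}.
Read 'a': q3→{q2, q8}, q8→{q1, q7}; now {q1, q2, q7, q8}.
Read 'b': q1→{q3, q5}, q2→{q4, q5}, q7→∅, q8→∅; now {q3, q4, q5}.
Read 'c': q3→{q5, q6, q8}, q4→{q5}, q5→∅; now {q5, q6, q8}.
Read 'c': q5→∅, q6→∅, q8→{q0, q4}; now {q0, q4}.
Read 'b': q0→∅, q4→{q2, q6}; now {q2, q6}.
Read 'c': q2→{q1, q5, q7}, q6→∅; now {q1, q5, q7}.
Read 'a': q1→{q0}, q5→{q1, q2, q8}, q7→{q4, q5, q6}; now {q0, q1, q2, q4, q5, q6, q8}.
Read 'a': q0→{q3, q8}, q1→{q0}, q2→{q2, q4}, q4→{q5}, q5→{q1, q2, q8}, q6→{q3, q8}, q8→{q1, q7}; now {q0, q1, q2, q3, q4, q5, q7, q8}.
The final set {q0, q1, q2, q3, q4, q5, q7, q8} contains the accepting state q3.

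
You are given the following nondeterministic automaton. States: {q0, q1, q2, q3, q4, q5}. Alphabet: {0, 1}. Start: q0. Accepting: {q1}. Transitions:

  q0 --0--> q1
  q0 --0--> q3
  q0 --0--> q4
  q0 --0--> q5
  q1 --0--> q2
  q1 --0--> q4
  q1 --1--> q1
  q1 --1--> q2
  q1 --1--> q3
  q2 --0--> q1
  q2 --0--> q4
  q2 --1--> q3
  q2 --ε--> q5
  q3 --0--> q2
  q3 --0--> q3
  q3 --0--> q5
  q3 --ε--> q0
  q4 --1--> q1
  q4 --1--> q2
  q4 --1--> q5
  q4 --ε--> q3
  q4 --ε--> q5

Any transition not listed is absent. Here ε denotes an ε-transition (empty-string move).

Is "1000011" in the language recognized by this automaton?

Start in {q0}.
Read '1': {q0} → ∅.
The set is empty and remains empty for the remaining 6 symbols.
The final set ∅ contains no accepting state.

No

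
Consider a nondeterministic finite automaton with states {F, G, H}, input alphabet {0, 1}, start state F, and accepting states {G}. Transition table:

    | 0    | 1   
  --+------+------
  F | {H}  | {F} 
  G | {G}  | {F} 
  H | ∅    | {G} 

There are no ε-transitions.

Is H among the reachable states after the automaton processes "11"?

No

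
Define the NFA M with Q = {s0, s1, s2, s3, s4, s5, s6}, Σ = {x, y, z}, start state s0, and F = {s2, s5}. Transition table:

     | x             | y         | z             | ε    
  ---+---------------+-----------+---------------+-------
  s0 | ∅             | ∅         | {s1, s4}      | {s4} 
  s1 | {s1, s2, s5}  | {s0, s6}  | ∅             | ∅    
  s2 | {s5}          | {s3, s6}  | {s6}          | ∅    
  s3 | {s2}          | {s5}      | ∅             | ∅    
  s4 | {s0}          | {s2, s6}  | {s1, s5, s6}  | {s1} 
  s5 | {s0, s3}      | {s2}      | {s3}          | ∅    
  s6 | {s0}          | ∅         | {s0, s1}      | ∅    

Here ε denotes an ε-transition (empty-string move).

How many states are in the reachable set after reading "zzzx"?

Start: ε-closure({s0}) = {s0, s1, s4}.
Read 'z': {s0, s1, s4} → {s1, s4, s5, s6}.
Read 'z': {s1, s4, s5, s6} → {s0, s1, s3, s4, s5, s6}.
Read 'z': {s0, s1, s3, s4, s5, s6} → {s0, s1, s3, s4, s5, s6}.
Read 'x': {s0, s1, s3, s4, s5, s6} → {s0, s1, s2, s3, s4, s5}.
That set has 6 states.

6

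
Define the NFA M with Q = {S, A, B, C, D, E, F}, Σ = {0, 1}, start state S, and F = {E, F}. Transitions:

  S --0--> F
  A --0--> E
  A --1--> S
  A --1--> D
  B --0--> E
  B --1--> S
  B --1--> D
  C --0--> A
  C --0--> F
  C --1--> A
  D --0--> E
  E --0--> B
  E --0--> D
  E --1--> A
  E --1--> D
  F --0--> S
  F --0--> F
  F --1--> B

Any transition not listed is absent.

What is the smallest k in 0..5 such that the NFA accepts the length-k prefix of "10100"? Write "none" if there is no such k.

Start in {S}.
Read '1': {S} → ∅.
The set is empty and remains empty for the remaining 4 symbols.
No reachable set along the way intersects F.

none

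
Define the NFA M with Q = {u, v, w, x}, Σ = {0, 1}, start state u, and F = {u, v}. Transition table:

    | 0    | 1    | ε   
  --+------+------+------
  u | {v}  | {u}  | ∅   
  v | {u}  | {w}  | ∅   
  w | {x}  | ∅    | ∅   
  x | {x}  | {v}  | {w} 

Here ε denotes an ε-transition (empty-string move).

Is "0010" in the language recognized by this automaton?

Start in {u}.
Read '0': {u} → {v}.
Read '0': {v} → {u}.
Read '1': {u} → {u}.
Read '0': {u} → {v}.
The final set {v} contains the accepting state v.

Yes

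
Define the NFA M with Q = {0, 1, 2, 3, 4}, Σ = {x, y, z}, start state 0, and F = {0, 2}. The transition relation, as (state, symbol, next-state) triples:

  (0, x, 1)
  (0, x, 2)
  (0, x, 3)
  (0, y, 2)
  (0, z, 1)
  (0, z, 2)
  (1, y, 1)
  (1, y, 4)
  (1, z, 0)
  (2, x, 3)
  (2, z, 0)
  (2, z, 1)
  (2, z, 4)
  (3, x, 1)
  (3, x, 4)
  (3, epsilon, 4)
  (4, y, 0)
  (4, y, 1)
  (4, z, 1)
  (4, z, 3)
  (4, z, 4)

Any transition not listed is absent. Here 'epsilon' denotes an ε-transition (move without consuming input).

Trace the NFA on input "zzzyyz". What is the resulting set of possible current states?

{0, 1, 2, 3, 4}

Start in {0}.
Read 'z': {0} → {1, 2}.
Read 'z': {1, 2} → {0, 1, 4}.
Read 'z': {0, 1, 4} → {0, 1, 2, 3, 4}.
Read 'y': {0, 1, 2, 3, 4} → {0, 1, 2, 4}.
Read 'y': {0, 1, 2, 4} → {0, 1, 2, 4}.
Read 'z': {0, 1, 2, 4} → {0, 1, 2, 3, 4}.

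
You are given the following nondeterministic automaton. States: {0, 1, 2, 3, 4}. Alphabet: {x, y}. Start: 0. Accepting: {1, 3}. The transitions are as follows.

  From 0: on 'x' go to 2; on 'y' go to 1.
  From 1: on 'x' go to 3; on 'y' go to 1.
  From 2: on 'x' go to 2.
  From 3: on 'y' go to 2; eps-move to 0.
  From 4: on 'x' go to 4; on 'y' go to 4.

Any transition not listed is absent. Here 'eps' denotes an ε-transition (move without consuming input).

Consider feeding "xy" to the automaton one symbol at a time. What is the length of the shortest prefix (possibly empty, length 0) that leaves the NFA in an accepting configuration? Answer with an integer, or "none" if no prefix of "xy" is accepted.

Start in {0}.
Read 'x': {0} → {2}.
Read 'y': {2} → ∅.
No reachable set along the way intersects F.

none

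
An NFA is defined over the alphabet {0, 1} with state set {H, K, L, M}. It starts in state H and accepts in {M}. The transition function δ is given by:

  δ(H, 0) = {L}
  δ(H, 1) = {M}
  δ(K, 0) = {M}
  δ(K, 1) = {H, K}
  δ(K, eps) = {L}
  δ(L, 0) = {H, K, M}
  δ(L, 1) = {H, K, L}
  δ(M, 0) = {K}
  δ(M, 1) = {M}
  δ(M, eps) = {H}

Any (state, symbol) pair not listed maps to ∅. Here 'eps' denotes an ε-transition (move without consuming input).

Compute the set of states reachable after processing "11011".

{H, K, L, M}

Start in {H}.
Read '1': {H} → {H, M}.
Read '1': {H, M} → {H, M}.
Read '0': {H, M} → {K, L}.
Read '1': {K, L} → {H, K, L}.
Read '1': {H, K, L} → {H, K, L, M}.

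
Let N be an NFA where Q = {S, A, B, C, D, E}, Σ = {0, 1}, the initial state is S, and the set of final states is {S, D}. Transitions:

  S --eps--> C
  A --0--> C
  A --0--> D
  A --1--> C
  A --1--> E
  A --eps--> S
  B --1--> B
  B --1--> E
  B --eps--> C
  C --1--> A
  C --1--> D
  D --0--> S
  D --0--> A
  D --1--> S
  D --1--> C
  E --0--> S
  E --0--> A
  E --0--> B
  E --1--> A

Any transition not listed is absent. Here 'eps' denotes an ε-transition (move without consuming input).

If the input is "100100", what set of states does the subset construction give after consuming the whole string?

{S, A, C, D}

Start: ε-closure({S}) = {S, C}.
Read '1': {S, C} → {S, A, C, D}.
Read '0': {S, A, C, D} → {S, A, C, D}.
Read '0': {S, A, C, D} → {S, A, C, D}.
Read '1': {S, A, C, D} → {S, A, C, D, E}.
Read '0': {S, A, C, D, E} → {S, A, B, C, D}.
Read '0': {S, A, B, C, D} → {S, A, C, D}.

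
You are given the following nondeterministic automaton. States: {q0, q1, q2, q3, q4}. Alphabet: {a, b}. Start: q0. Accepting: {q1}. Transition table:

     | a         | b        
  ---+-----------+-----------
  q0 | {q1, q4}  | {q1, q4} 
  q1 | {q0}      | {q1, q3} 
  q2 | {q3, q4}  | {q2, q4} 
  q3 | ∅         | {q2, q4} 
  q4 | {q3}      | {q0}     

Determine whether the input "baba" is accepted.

Start in {q0}.
Read 'b': {q0} → {q1, q4}.
Read 'a': {q1, q4} → {q0, q3}.
Read 'b': {q0, q3} → {q1, q2, q4}.
Read 'a': {q1, q2, q4} → {q0, q3, q4}.
The final set {q0, q3, q4} contains no accepting state.

No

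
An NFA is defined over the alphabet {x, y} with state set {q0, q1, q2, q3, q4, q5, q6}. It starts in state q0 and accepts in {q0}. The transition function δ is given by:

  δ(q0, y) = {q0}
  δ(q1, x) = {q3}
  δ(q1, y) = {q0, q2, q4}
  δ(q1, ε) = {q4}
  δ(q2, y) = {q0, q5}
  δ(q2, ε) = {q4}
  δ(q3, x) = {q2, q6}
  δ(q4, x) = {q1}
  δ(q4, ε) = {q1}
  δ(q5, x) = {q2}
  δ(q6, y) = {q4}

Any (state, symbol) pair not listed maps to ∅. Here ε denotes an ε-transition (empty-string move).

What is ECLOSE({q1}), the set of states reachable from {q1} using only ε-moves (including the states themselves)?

Begin with {q1}.
ε-move q1 → q4; add q4.

{q1, q4}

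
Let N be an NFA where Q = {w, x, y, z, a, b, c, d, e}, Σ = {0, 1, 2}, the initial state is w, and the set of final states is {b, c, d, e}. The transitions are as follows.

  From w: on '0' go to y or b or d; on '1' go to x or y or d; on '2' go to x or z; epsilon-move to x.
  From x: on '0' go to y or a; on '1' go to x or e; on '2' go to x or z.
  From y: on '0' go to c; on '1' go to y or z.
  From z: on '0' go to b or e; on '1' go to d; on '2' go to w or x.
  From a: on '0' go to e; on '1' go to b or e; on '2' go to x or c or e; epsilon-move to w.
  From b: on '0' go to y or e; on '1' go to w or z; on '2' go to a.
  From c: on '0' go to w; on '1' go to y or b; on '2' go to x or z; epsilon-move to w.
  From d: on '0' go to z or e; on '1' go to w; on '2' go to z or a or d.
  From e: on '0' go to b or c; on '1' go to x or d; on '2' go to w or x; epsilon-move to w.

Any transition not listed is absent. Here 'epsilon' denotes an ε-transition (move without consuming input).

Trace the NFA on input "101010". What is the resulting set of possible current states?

Start: ε-closure({w}) = {w, x}.
Read '1': w→{x, y, d}, x→{x, e}; union {x, y, d, e}; ε-closure = {w, x, y, d, e}.
Read '0': w→{y, b, d}, x→{y, a}, y→{c}, d→{z, e}, e→{b, c}; union {y, z, a, b, c, d, e}; ε-closure = {w, x, y, z, a, b, c, d, e}.
Read '1': w→{x, y, d}, x→{x, e}, y→{y, z}, z→{d}, a→{b, e}, b→{w, z}, c→{y, b}, d→{w}, e→{x, d}; now {w, x, y, z, b, d, e}.
Read '0': w→{y, b, d}, x→{y, a}, y→{c}, z→{b, e}, b→{y, e}, d→{z, e}, e→{b, c}; union {y, z, a, b, c, d, e}; ε-closure = {w, x, y, z, a, b, c, d, e}.
Read '1': w→{x, y, d}, x→{x, e}, y→{y, z}, z→{d}, a→{b, e}, b→{w, z}, c→{y, b}, d→{w}, e→{x, d}; now {w, x, y, z, b, d, e}.
Read '0': w→{y, b, d}, x→{y, a}, y→{c}, z→{b, e}, b→{y, e}, d→{z, e}, e→{b, c}; union {y, z, a, b, c, d, e}; ε-closure = {w, x, y, z, a, b, c, d, e}.

{w, x, y, z, a, b, c, d, e}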